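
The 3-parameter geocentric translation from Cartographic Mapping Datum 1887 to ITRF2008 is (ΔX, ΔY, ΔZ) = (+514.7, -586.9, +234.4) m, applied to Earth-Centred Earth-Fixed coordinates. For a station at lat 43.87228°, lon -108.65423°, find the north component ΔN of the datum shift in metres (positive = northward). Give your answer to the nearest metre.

ΔN = -102 m

At φ = 43.87228°, λ = -108.65423°: sin φ = 0.693053, cos φ = 0.720886, sin λ = -0.947466, cos λ = -0.319856.
ΔN = −sin φ cos λ·ΔX − sin φ sin λ·ΔY + cos φ·ΔZ = −(0.693053)(-0.319856)(514.7) − (0.693053)(-0.947466)(-586.9) + (0.720886)(234.4) = -102.31 m.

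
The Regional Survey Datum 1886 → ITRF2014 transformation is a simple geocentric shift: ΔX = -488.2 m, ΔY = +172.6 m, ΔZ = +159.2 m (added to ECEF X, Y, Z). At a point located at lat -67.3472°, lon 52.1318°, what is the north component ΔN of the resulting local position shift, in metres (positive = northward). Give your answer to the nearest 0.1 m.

At φ = -67.3472°, λ = 52.1318°: sin φ = -0.922856, cos φ = 0.385146, sin λ = 0.789425, cos λ = 0.613847.
ΔN = −sin φ cos λ·ΔX − sin φ sin λ·ΔY + cos φ·ΔZ = −(-0.922856)(0.613847)(-488.2) − (-0.922856)(0.789425)(172.6) + (0.385146)(159.2) = -89.50 m.

ΔN = -89.5 m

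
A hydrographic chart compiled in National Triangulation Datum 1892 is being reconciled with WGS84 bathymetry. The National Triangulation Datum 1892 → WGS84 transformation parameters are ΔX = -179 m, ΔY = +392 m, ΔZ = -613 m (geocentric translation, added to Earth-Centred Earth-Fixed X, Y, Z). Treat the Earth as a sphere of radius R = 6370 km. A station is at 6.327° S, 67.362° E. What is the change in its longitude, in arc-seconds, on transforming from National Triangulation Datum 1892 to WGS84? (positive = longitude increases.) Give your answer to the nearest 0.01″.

sin φ = -0.110203, cos φ = 0.993909, sin λ = 0.922955, cos λ = 0.384908.
East component: ΔE = −sin λ·ΔX + cos λ·ΔY = −(0.922955)(-179) + (0.384908)(392) = 316.09 m.
1° of latitude spans πR/180 = 111177 m; at latitude φ, 1° of longitude spans that × cos φ = 110500.3 m, so Δλ = 316.09 / 110500.3 × 3600 = 10.298″.

Δλ = 10.30″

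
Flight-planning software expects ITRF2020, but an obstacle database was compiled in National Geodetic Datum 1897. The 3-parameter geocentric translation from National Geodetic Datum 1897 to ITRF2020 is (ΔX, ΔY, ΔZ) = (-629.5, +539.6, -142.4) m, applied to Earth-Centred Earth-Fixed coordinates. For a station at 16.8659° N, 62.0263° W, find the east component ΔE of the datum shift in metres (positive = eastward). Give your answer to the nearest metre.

ΔE = -303 m

The local east axis at (φ, λ) is (−sin λ, cos λ, 0), so ΔE = −sin(-62.0263°)·(-629.5) + cos(-62.0263°)·539.6 = -302.84 m.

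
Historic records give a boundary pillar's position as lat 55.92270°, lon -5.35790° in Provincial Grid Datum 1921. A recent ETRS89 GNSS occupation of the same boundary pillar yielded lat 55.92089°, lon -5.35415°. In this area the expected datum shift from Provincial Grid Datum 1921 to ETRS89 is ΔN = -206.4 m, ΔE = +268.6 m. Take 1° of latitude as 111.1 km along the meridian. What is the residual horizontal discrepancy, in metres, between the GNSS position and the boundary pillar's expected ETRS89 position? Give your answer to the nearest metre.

Observed coordinate differences: Δφ = -0.00181°, Δλ = +0.00375°.
Converting to metres (1° lat = 111100 m, cos φ = 0.560311): observed ΔN = -201.1 m, observed ΔE = 233.4 m.
Subtracting the expected shift leaves a residual of -201.1 − (-206.4) = 5.3 m north and 233.4 − (268.6) = -35.2 m east.
Residual distance = √(5.3² + (-35.2)²) = 35.6 m.

36 m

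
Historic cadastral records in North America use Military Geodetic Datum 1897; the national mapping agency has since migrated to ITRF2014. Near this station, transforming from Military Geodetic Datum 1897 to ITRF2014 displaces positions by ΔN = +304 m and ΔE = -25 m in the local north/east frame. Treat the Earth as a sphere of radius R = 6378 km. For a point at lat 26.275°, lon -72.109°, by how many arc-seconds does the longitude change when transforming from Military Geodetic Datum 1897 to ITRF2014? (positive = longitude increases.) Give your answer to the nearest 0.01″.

Δλ = -0.90″

At latitude 26.275°, cos φ = 0.896680.
One radian of longitude at latitude φ spans R cos φ, so Δλ = ΔE / (R cos φ) = -25.0 / (6378000 × 0.896680) = -4.3714e-06 rad = -0.902″.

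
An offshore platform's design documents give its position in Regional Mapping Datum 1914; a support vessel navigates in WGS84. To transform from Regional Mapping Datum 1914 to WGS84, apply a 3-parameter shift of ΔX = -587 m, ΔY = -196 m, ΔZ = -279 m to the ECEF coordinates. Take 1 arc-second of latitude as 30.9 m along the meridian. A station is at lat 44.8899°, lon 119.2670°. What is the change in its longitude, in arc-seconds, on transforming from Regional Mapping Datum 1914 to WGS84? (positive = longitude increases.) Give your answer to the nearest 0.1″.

sin φ = 0.705747, cos φ = 0.708464, sin λ = 0.872351, cos λ = -0.488880.
East component: ΔE = −sin λ·ΔX + cos λ·ΔY = −(0.872351)(-587) + (-0.488880)(-196) = 607.89 m.
1° of latitude spans 3600 × 30.90 = 111240 m; at latitude φ, 1° of longitude spans that × cos φ = 78809.6 m, so Δλ = 607.89 / 78809.6 × 3600 = 27.768″.

Δλ = 27.8″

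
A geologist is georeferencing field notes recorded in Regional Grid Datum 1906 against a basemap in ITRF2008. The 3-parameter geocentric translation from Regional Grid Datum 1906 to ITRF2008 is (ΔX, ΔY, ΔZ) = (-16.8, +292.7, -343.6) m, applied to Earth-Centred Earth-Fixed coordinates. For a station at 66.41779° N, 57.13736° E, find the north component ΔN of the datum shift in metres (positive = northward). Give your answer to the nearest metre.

ΔN = -354 m

The local north axis is (−sin φ cos λ, −sin φ sin λ, cos φ), giving ΔN = 8.355 − 225.328 − 137.462 = -354.44 m.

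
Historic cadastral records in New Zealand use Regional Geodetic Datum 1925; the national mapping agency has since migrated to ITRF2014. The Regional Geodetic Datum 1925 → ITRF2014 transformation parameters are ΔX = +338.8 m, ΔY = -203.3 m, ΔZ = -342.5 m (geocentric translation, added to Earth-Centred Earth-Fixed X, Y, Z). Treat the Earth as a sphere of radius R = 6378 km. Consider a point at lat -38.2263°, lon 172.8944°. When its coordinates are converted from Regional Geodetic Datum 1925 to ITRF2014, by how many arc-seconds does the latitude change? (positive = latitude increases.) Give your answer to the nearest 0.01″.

sin φ = -0.618769, cos φ = 0.785573, sin λ = 0.123698, cos λ = -0.992320.
North component: ΔN = −sin φ cos λ·ΔX − sin φ sin λ·ΔY + cos φ·ΔZ = −(-0.618769)(-0.992320)(338.8) − (-0.618769)(0.123698)(-203.3) + (0.785573)(-342.5) = -492.65 m.
1° of latitude spans πR/180 = 111317 m, so Δφ = -492.65 / 111317 × 3600 = -15.932″.

Δφ = -15.93″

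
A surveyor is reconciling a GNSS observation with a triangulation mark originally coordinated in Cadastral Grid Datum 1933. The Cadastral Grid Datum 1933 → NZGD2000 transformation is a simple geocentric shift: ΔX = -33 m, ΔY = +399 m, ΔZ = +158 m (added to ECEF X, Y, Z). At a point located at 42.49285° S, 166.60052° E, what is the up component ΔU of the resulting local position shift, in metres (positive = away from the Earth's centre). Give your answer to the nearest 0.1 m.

At φ = -42.49285°, λ = 166.60052°: sin φ = -0.675498, cos φ = 0.737362, sin λ = 0.231739, cos λ = -0.972778.
ΔU = cos φ cos λ·ΔX + cos φ sin λ·ΔY + sin φ·ΔZ = (0.737362)(-0.972778)(-33) + (0.737362)(0.231739)(399) + (-0.675498)(158) = -14.88 m.

ΔU = -14.9 m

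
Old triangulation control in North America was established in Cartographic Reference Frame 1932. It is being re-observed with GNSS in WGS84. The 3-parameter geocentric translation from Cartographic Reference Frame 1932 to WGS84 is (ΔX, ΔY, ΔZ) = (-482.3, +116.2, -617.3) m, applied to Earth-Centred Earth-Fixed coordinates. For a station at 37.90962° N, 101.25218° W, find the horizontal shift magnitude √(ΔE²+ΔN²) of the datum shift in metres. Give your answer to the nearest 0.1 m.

686.4 m

The local east axis at (φ, λ) is (−sin λ, cos λ, 0), so ΔE = −sin(-101.25218°)·(-482.3) + cos(-101.25218°)·116.2 = -495.70 m.
The local north axis is (−sin φ cos λ, −sin φ sin λ, cos φ), giving ΔN = -57.823 + 70.023 − 487.038 = -474.84 m.
Horizontal magnitude = √(ΔE² + ΔN²) = √((-495.70)² + (-474.84)²) = 686.43 m.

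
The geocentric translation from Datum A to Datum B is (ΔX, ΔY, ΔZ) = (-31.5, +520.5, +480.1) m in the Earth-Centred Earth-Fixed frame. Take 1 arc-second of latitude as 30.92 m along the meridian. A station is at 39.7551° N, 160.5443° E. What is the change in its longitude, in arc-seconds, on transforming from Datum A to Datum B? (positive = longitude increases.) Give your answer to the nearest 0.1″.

Δλ = -20.2″

sin φ = 0.639507, cos φ = 0.768785, sin λ = 0.333078, cos λ = -0.942899.
East component: ΔE = −sin λ·ΔX + cos λ·ΔY = −(0.333078)(-31.5) + (-0.942899)(520.5) = -480.29 m.
1° of latitude spans 3600 × 30.92 = 111312 m; at latitude φ, 1° of longitude spans that × cos φ = 85575.0 m, so Δλ = -480.29 / 85575.0 × 3600 = -20.205″.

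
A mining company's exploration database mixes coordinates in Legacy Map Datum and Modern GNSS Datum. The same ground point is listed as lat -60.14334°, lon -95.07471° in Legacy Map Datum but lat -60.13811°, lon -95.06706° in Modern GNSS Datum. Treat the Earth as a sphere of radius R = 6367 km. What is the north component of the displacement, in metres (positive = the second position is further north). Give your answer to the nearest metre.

ΔN = 581 m

Δφ = -60.13811° − -60.14334° = +0.00523°; Δλ = -95.06706° − -95.07471° = +0.00765°.
1° along a meridian = πR/180 = 111125 m.
ΔN = Δφ × 111125 = 581.2 m; ΔE = Δλ × 111125 × cos(-60.14334°) = +0.00765 × 111125 × 0.497832 = 423.2 m.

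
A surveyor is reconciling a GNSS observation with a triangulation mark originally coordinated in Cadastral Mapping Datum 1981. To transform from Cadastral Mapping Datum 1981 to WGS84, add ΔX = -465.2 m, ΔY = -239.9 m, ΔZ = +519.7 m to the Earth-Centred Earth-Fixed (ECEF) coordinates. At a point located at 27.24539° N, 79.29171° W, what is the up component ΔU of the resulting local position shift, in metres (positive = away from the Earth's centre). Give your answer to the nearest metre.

The local up (radial) axis is (cos φ cos λ, cos φ sin λ, sin φ), giving ΔU = -76.848 + 209.570 + 237.920 = 370.64 m.

ΔU = 371 m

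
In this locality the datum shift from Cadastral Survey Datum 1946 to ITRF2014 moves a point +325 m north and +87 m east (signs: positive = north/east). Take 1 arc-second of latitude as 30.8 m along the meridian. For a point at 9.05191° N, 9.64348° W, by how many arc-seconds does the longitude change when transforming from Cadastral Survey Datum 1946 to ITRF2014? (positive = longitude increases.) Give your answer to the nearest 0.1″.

At latitude 9.05191°, cos φ = 0.987546.
1″ of longitude at this latitude = 30.80 × cos φ = 30.4164 m, so Δλ = 87.0 / 30.4164 = 2.860″.

Δλ = 2.9″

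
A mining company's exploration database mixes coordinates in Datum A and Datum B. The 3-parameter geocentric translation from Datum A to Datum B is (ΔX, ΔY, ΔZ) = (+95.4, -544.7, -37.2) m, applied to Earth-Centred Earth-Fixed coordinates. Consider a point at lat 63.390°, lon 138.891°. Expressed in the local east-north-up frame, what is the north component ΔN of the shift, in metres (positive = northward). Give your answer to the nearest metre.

The local north axis is (−sin φ cos λ, −sin φ sin λ, cos φ), giving ΔN = 64.266 + 320.202 − 16.662 = 367.81 m.

ΔN = 368 m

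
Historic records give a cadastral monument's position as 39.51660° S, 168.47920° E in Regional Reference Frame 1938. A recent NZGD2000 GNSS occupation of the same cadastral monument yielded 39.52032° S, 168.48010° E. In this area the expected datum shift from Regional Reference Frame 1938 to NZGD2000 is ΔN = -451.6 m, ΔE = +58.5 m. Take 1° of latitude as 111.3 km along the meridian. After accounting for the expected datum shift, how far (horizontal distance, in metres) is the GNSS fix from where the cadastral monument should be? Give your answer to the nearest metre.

42 m

Observed coordinate differences: Δφ = -0.00372°, Δλ = +0.00090°.
Converting to metres (1° lat = 111300 m, cos φ = 0.771440): observed ΔN = -414.0 m, observed ΔE = 77.3 m.
Subtracting the expected shift leaves a residual of -414.0 − (-451.6) = 37.6 m north and 77.3 − (58.5) = 18.8 m east.
Residual distance = √(37.6² + 18.8²) = 42.0 m.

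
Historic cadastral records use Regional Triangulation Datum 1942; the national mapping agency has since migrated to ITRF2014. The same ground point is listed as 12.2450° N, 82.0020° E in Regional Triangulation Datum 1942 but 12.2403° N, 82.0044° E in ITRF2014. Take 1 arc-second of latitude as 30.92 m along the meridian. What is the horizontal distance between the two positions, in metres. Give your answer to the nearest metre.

Δφ = 12.2403° − 12.2450° = -0.0047°; Δλ = 82.0044° − 82.0020° = +0.0024°.
1° of latitude = 3600 × 30.92 = 111312 m.
ΔN = Δφ × 111312 = -523.2 m; ΔE = Δλ × 111312 × cos(12.2450°) = +0.0024 × 111312 × 0.977250 = 261.1 m.
Distance = √(ΔE² + ΔN²) = √(261.1² + (-523.2)²) = 584.7 m.

585 m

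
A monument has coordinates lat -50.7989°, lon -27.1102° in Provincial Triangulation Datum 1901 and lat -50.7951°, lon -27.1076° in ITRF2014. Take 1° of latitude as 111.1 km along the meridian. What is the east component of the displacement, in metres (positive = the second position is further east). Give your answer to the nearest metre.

Δφ = -50.7951° − -50.7989° = +0.0038°; Δλ = -27.1076° − -27.1102° = +0.0026°.
ΔN = Δφ × 111100 = 422.2 m; ΔE = Δλ × 111100 × cos(-50.7989°) = +0.0026 × 111100 × 0.632044 = 182.6 m.

ΔE = 183 m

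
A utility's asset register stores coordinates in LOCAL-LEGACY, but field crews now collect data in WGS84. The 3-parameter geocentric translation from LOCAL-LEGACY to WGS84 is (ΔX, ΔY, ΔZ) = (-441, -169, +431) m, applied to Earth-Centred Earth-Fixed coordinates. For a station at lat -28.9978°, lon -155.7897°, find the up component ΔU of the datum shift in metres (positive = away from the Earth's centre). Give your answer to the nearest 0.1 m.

ΔU = 203.5 m

The local up (radial) axis is (cos φ cos λ, cos φ sin λ, sin φ), giving ΔU = 351.790 + 60.617 − 208.938 = 203.47 m.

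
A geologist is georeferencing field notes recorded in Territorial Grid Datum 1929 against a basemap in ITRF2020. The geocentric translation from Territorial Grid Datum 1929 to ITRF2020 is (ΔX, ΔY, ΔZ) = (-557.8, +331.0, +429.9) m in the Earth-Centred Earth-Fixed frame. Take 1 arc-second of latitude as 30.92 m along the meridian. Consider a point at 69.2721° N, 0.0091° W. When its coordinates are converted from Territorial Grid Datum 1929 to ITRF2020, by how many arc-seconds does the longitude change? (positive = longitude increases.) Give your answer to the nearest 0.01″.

Δλ = 30.24″

sin φ = 0.935272, cos φ = 0.353930, sin λ = -0.000159, cos λ = 1.000000.
East component: ΔE = −sin λ·ΔX + cos λ·ΔY = −(-0.000159)(-557.8) + (1.000000)(331.0) = 330.91 m.
1° of latitude spans 3600 × 30.92 = 111312 m; at latitude φ, 1° of longitude spans that × cos φ = 39396.7 m, so Δλ = 330.91 / 39396.7 × 3600 = 30.238″.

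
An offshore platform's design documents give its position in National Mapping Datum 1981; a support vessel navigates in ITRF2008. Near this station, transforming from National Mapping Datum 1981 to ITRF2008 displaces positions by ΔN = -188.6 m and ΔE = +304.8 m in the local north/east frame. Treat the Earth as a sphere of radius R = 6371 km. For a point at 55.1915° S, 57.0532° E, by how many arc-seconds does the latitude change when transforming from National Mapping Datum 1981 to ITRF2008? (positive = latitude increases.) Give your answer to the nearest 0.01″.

On a sphere of radius R, 1 rad of latitude = R, so Δφ = ΔN / R = -188.6 / 6371000 = -2.9603e-05 rad = -6.106″.

Δφ = -6.11″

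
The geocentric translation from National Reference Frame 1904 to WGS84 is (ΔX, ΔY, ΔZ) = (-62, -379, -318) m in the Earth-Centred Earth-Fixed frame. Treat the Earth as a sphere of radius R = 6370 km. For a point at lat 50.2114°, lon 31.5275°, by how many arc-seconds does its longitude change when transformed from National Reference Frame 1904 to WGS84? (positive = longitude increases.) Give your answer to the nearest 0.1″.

Δλ = -14.7″

sin φ = 0.768411, cos φ = 0.639957, sin λ = 0.522908, cos λ = 0.852389.
East component: ΔE = −sin λ·ΔX + cos λ·ΔY = −(0.522908)(-62) + (0.852389)(-379) = -290.64 m.
1° of latitude spans πR/180 = 111177 m; at latitude φ, 1° of longitude spans that × cos φ = 71148.8 m, so Δλ = -290.64 / 71148.8 × 3600 = -14.706″.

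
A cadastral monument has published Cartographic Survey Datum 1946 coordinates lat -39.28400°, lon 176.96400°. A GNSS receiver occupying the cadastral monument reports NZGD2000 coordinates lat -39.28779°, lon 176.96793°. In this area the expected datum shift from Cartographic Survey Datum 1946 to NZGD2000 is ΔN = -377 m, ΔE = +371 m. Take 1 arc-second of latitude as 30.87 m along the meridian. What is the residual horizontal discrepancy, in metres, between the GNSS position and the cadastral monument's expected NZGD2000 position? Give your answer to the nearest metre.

Observed coordinate differences: Δφ = -0.00379°, Δλ = +0.00393°.
Converting to metres (1° lat = 111132 m, cos φ = 0.774017): observed ΔN = -421.2 m, observed ΔE = 338.1 m.
Subtracting the expected shift leaves a residual of -421.2 − (-377) = -44.2 m north and 338.1 − (371) = -32.9 m east.
Residual distance = √((-44.2)² + (-32.9)²) = 55.1 m.

55 m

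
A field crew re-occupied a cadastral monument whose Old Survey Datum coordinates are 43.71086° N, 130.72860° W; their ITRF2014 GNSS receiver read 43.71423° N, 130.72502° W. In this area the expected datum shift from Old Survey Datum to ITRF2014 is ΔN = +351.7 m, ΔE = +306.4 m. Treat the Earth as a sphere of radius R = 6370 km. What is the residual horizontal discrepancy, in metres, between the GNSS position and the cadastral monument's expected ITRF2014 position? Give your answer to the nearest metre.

Observed coordinate differences: Δφ = +0.00337°, Δλ = +0.00358°.
Converting to metres (1° lat = 111177 m, cos φ = 0.722836): observed ΔN = 374.7 m, observed ΔE = 287.7 m.
Subtracting the expected shift leaves a residual of 374.7 − (351.7) = 23.0 m north and 287.7 − (306.4) = -18.7 m east.
Residual distance = √(23.0² + (-18.7)²) = 29.6 m.

30 m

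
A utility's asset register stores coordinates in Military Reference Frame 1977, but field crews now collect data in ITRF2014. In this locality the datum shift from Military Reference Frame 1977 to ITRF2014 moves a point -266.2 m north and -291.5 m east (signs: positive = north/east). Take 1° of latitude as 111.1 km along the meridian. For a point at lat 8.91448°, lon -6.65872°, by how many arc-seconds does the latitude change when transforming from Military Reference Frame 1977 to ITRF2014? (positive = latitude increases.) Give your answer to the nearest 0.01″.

Δφ = -8.63″

1° of latitude = 111.1 km, so Δφ = -266.2 / 111100 = -0.0023960° = -8.626″.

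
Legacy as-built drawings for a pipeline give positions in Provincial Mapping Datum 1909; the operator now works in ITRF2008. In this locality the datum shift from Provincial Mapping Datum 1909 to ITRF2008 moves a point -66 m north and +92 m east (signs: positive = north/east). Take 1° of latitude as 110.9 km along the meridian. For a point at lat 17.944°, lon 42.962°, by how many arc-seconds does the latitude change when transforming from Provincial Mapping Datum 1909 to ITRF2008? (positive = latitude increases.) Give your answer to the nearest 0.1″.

1° of latitude = 110.9 km, so Δφ = -66.0 / 110900 = -0.0005951° = -2.142″.

Δφ = -2.1″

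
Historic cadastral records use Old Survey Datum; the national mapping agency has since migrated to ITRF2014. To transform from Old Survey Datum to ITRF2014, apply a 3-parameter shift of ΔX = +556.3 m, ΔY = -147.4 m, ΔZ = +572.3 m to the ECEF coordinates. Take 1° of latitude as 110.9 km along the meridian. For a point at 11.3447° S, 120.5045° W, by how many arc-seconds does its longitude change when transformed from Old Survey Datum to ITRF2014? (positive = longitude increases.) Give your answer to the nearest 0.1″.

sin φ = -0.196711, cos φ = 0.980461, sin λ = -0.861589, cos λ = -0.507606.
East component: ΔE = −sin λ·ΔX + cos λ·ΔY = −(-0.861589)(556.3) + (-0.507606)(-147.4) = 554.12 m.
1° of latitude spans 110900 m; at latitude φ, 1° of longitude spans that × cos φ = 108733.2 m, so Δλ = 554.12 / 108733.2 × 3600 = 18.346″.

Δλ = 18.3″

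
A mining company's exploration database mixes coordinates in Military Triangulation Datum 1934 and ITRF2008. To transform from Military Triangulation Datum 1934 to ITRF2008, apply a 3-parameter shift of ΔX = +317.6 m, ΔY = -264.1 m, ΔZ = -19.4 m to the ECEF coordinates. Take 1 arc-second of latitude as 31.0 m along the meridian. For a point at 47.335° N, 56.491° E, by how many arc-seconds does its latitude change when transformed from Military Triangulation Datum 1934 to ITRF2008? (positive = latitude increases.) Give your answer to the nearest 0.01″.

Δφ = 0.64″

sin φ = 0.735329, cos φ = 0.677711, sin λ = 0.833799, cos λ = 0.552068.
North component: ΔN = −sin φ cos λ·ΔX − sin φ sin λ·ΔY + cos φ·ΔZ = −(0.735329)(0.552068)(317.6) − (0.735329)(0.833799)(-264.1) + (0.677711)(-19.4) = 19.85 m.
1° of latitude spans 3600 × 31.00 = 111600 m, so Δφ = 19.85 / 111600 × 3600 = 0.640″.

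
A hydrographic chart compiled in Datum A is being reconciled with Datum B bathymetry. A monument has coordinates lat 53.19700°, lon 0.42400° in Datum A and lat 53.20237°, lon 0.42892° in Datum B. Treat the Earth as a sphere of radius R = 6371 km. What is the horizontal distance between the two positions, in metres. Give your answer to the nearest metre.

Δφ = 53.20237° − 53.19700° = +0.00537°; Δλ = 0.42892° − 0.42400° = +0.00492°.
1° along a meridian = πR/180 = 111195 m.
ΔN = Δφ × 111195 = 597.1 m; ΔE = Δλ × 111195 × cos(53.19700°) = +0.00492 × 111195 × 0.599066 = 327.7 m.
Distance = √(ΔE² + ΔN²) = √(327.7² + 597.1²) = 681.1 m.

681 m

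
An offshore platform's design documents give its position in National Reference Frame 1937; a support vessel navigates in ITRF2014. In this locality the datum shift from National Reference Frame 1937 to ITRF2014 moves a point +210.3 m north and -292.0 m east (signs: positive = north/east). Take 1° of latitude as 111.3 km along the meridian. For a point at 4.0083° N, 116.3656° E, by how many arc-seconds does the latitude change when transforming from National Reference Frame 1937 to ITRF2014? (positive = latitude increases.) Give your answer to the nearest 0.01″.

1° of latitude = 111.3 km, so Δφ = 210.3 / 111300 = 0.0018895° = 6.802″.

Δφ = 6.80″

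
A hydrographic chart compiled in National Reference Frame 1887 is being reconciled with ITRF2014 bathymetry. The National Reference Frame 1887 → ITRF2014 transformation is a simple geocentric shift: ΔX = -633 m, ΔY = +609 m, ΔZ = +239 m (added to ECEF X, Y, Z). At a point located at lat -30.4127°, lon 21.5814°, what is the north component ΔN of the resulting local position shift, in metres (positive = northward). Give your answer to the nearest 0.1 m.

ΔN = 21.5 m

At φ = -30.4127°, λ = 21.5814°: sin φ = -0.506225, cos φ = 0.862401, sin λ = 0.367823, cos λ = 0.929896.
ΔN = −sin φ cos λ·ΔX − sin φ sin λ·ΔY + cos φ·ΔZ = −(-0.506225)(0.929896)(-633) − (-0.506225)(0.367823)(609) + (0.862401)(239) = 21.53 m.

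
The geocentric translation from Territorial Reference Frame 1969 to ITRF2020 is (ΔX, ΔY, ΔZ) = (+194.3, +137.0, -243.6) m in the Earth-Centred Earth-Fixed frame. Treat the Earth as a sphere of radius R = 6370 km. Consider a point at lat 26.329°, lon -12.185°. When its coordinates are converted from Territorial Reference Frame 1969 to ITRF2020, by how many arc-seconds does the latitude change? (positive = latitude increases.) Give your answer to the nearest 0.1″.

Δφ = -9.4″

sin φ = 0.443525, cos φ = 0.896262, sin λ = -0.211069, cos λ = 0.977471.
North component: ΔN = −sin φ cos λ·ΔX − sin φ sin λ·ΔY + cos φ·ΔZ = −(0.443525)(0.977471)(194.3) − (0.443525)(-0.211069)(137.0) + (0.896262)(-243.6) = -289.74 m.
1° of latitude spans πR/180 = 111177 m, so Δφ = -289.74 / 111177 × 3600 = -9.382″.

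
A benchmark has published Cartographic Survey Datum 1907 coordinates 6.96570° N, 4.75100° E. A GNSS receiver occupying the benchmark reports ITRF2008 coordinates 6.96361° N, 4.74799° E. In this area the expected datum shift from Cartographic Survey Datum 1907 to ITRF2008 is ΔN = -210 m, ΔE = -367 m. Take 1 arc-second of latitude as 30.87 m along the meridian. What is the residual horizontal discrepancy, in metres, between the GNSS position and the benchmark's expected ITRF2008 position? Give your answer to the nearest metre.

41 m

Observed coordinate differences: Δφ = -0.00209°, Δλ = -0.00301°.
Converting to metres (1° lat = 111132 m, cos φ = 0.992619): observed ΔN = -232.3 m, observed ΔE = -332.0 m.
Subtracting the expected shift leaves a residual of -232.3 − (-210) = -22.3 m north and -332.0 − (-367) = 35.0 m east.
Residual distance = √((-22.3)² + 35.0²) = 41.4 m.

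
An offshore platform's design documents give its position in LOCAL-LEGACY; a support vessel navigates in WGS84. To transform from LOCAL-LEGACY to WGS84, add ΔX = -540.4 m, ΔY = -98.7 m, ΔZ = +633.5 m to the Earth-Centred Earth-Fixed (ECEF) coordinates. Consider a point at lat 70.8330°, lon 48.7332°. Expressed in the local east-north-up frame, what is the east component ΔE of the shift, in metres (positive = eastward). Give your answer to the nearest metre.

The local east axis at (φ, λ) is (−sin λ, cos λ, 0), so ΔE = −sin(48.7332°)·(-540.4) + cos(48.7332°)·(-98.7) = 341.09 m.

ΔE = 341 m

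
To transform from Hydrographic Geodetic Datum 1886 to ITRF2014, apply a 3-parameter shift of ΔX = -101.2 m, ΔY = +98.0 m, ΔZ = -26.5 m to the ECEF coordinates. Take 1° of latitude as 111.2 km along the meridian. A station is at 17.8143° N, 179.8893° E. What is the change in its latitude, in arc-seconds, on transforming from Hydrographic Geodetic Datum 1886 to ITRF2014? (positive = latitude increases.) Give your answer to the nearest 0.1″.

sin φ = 0.305933, cos φ = 0.952053, sin λ = 0.001932, cos λ = -0.999998.
North component: ΔN = −sin φ cos λ·ΔX − sin φ sin λ·ΔY + cos φ·ΔZ = −(0.305933)(-0.999998)(-101.2) − (0.305933)(0.001932)(98.0) + (0.952053)(-26.5) = -56.25 m.
1° of latitude spans 111200 m, so Δφ = -56.25 / 111200 × 3600 = -1.821″.

Δφ = -1.8″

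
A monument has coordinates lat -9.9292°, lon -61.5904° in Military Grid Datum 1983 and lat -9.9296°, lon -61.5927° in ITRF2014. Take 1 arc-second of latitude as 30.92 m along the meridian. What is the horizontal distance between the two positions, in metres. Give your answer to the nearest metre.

256 m

Δφ = -9.9296° − -9.9292° = -0.0004°; Δλ = -61.5927° − -61.5904° = -0.0023°.
1° of latitude = 3600 × 30.92 = 111312 m.
ΔN = Δφ × 111312 = -44.5 m; ΔE = Δλ × 111312 × cos(-9.9292°) = -0.0023 × 111312 × 0.985022 = -252.2 m.
Distance = √(ΔE² + ΔN²) = √((-252.2)² + (-44.5)²) = 256.1 m.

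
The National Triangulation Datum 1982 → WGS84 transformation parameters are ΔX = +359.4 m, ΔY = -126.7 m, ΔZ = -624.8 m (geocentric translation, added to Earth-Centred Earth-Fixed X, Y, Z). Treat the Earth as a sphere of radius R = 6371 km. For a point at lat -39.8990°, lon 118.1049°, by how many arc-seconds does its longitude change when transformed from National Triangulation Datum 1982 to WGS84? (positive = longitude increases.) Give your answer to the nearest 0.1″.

sin φ = -0.641436, cos φ = 0.767176, sin λ = 0.882087, cos λ = -0.471087.
East component: ΔE = −sin λ·ΔX + cos λ·ΔY = −(0.882087)(359.4) + (-0.471087)(-126.7) = -257.34 m.
1° of latitude spans πR/180 = 111195 m; at latitude φ, 1° of longitude spans that × cos φ = 85306.1 m, so Δλ = -257.34 / 85306.1 × 3600 = -10.860″.

Δλ = -10.9″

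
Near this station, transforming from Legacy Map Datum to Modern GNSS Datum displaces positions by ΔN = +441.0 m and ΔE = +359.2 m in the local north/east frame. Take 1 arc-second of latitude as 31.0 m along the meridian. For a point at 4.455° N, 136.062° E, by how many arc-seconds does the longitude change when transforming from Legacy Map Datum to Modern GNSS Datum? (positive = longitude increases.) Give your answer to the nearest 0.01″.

Δλ = 11.62″

At latitude 4.455°, cos φ = 0.996979.
1″ of longitude at this latitude = 31.00 × cos φ = 30.9063 m, so Δλ = 359.2 / 30.9063 = 11.622″.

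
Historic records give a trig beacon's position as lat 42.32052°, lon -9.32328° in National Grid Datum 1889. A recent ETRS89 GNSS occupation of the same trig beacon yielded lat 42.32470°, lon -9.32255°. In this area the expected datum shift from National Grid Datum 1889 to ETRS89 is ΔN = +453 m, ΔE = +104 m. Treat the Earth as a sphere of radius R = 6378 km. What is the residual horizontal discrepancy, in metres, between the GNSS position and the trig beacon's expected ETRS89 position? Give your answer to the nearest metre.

46 m

Observed coordinate differences: Δφ = +0.00418°, Δλ = +0.00073°.
Converting to metres (1° lat = 111317 m, cos φ = 0.739390): observed ΔN = 465.3 m, observed ΔE = 60.1 m.
Subtracting the expected shift leaves a residual of 465.3 − (453) = 12.3 m north and 60.1 − (104) = -43.9 m east.
Residual distance = √(12.3² + (-43.9)²) = 45.6 m.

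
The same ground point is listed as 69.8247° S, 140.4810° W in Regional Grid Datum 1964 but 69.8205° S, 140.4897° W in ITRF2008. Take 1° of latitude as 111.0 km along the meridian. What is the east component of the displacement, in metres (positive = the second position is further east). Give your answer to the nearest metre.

ΔE = -333 m

Δφ = -69.8205° − -69.8247° = +0.0042°; Δλ = -140.4897° − -140.4810° = -0.0087°.
ΔN = Δφ × 111000 = 466.2 m; ΔE = Δλ × 111000 × cos(-69.8247°) = -0.0087 × 111000 × 0.344894 = -333.1 m.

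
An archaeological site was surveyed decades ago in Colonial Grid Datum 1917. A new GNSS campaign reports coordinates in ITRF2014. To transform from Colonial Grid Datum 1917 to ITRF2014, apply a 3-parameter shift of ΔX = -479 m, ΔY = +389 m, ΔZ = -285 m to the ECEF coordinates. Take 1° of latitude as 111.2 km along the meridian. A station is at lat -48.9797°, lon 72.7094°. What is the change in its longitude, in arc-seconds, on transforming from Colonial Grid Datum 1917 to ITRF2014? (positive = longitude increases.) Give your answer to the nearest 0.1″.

sin φ = -0.754477, cos φ = 0.656326, sin λ = 0.954810, cos λ = 0.297218.
East component: ΔE = −sin λ·ΔX + cos λ·ΔY = −(0.954810)(-479) + (0.297218)(389) = 572.97 m.
1° of latitude spans 111200 m; at latitude φ, 1° of longitude spans that × cos φ = 72983.5 m, so Δλ = 572.97 / 72983.5 × 3600 = 28.263″.

Δλ = 28.3″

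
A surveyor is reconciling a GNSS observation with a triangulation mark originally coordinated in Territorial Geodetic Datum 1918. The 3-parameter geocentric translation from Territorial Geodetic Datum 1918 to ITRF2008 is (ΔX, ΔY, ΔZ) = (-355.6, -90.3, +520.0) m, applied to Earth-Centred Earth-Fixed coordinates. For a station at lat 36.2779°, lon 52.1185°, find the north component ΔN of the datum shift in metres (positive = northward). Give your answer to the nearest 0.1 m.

ΔN = 590.6 m

At φ = 36.2779°, λ = 52.1185°: sin φ = 0.591702, cos φ = 0.806157, sin λ = 0.789282, cos λ = 0.614030.
ΔN = −sin φ cos λ·ΔX − sin φ sin λ·ΔY + cos φ·ΔZ = −(0.591702)(0.614030)(-355.6) − (0.591702)(0.789282)(-90.3) + (0.806157)(520.0) = 590.57 m.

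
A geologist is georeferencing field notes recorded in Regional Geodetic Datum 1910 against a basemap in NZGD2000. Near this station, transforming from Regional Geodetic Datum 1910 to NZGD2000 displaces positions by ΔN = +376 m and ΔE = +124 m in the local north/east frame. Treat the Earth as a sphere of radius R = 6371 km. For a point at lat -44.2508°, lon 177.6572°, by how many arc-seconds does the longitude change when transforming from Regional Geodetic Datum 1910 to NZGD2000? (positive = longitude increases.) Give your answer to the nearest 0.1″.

Δλ = 5.6″

At latitude -44.2508°, cos φ = 0.716292.
One radian of longitude at latitude φ spans R cos φ, so Δλ = ΔE / (R cos φ) = 124.0 / (6371000 × 0.716292) = 2.7172e-05 rad = 5.605″.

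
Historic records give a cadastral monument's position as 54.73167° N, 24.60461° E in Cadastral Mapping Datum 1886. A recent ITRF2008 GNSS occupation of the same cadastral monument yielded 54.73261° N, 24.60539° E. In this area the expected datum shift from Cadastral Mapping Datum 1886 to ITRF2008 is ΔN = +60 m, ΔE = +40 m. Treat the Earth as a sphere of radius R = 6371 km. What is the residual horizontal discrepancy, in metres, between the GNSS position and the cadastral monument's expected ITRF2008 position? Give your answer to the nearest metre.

Observed coordinate differences: Δφ = +0.00094°, Δλ = +0.00078°.
Converting to metres (1° lat = 111195 m, cos φ = 0.577406): observed ΔN = 104.5 m, observed ΔE = 50.1 m.
Subtracting the expected shift leaves a residual of 104.5 − (60) = 44.5 m north and 50.1 − (40) = 10.1 m east.
Residual distance = √(44.5² + 10.1²) = 45.6 m.

46 m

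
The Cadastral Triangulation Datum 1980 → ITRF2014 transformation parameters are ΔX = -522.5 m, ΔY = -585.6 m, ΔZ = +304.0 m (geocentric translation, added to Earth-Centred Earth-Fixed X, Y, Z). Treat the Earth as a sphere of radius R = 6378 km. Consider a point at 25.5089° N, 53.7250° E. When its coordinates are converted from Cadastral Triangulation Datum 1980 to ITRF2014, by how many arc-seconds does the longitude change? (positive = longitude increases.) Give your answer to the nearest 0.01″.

Δλ = 2.68″

sin φ = 0.430651, cos φ = 0.902518, sin λ = 0.806187, cos λ = 0.591661.
East component: ΔE = −sin λ·ΔX + cos λ·ΔY = −(0.806187)(-522.5) + (0.591661)(-585.6) = 74.76 m.
1° of latitude spans πR/180 = 111317 m; at latitude φ, 1° of longitude spans that × cos φ = 100465.7 m, so Δλ = 74.76 / 100465.7 × 3600 = 2.679″.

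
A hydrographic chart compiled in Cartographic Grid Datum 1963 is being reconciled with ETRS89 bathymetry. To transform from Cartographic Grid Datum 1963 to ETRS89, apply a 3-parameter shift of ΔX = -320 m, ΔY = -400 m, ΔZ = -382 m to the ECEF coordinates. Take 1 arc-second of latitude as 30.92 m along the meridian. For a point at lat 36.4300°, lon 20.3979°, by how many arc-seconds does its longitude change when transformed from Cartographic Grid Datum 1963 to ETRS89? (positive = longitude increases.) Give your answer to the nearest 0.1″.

sin φ = 0.593840, cos φ = 0.804583, sin λ = 0.348538, cos λ = 0.937295.
East component: ΔE = −sin λ·ΔX + cos λ·ΔY = −(0.348538)(-320) + (0.937295)(-400) = -263.39 m.
1° of latitude spans 3600 × 30.92 = 111312 m; at latitude φ, 1° of longitude spans that × cos φ = 89559.7 m, so Δλ = -263.39 / 89559.7 × 3600 = -10.587″.

Δλ = -10.6″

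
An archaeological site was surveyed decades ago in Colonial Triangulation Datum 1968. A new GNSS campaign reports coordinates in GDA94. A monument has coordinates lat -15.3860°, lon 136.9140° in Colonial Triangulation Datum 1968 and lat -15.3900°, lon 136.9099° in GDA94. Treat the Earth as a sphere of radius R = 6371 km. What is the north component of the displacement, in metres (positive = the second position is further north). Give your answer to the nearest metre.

ΔN = -445 m

Δφ = -15.3900° − -15.3860° = -0.0040°; Δλ = 136.9099° − 136.9140° = -0.0041°.
1° along a meridian = πR/180 = 111195 m.
ΔN = Δφ × 111195 = -444.8 m; ΔE = Δλ × 111195 × cos(-15.3860°) = -0.0041 × 111195 × 0.964160 = -439.6 m.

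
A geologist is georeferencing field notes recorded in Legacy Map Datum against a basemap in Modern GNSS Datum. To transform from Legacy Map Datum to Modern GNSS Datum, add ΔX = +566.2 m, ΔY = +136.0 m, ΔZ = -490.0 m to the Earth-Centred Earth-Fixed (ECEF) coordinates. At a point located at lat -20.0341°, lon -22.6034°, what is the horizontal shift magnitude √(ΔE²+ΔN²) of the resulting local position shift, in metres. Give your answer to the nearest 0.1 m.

455.3 m

The local east axis at (φ, λ) is (−sin λ, cos λ, 0), so ΔE = −sin(-22.6034°)·566.2 + cos(-22.6034°)·136.0 = 343.17 m.
The local north axis is (−sin φ cos λ, −sin φ sin λ, cos φ), giving ΔN = 179.069 − 17.907 − 460.350 = -299.19 m.
Horizontal magnitude = √(ΔE² + ΔN²) = √(343.17² + (-299.19)²) = 455.28 m.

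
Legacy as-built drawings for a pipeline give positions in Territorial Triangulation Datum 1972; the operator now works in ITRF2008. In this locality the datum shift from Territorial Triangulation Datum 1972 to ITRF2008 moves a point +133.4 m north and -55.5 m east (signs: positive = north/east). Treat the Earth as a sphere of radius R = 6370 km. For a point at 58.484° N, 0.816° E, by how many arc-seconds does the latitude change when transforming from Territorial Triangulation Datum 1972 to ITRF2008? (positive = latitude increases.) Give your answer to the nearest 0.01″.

Δφ = 4.32″

On a sphere of radius R, 1 rad of latitude = R, so Δφ = ΔN / R = 133.4 / 6370000 = 2.0942e-05 rad = 4.320″.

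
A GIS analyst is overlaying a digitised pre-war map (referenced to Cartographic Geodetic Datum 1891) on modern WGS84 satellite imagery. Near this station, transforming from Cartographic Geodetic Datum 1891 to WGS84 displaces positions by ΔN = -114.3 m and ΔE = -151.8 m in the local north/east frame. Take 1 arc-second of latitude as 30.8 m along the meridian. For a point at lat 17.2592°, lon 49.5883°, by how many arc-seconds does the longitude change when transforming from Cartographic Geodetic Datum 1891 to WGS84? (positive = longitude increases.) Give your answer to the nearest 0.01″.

Δλ = -5.16″

At latitude 17.2592°, cos φ = 0.954972.
1″ of longitude at this latitude = 30.80 × cos φ = 29.4131 m, so Δλ = -151.8 / 29.4131 = -5.161″.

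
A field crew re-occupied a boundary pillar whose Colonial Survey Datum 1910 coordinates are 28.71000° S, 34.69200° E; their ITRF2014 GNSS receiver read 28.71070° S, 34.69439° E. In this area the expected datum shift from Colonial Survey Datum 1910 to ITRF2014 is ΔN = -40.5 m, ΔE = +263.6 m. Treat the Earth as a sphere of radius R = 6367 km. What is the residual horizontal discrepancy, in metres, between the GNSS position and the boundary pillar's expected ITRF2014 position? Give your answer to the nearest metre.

Observed coordinate differences: Δφ = -0.00070°, Δλ = +0.00239°.
Converting to metres (1° lat = 111125 m, cos φ = 0.877062): observed ΔN = -77.8 m, observed ΔE = 232.9 m.
Subtracting the expected shift leaves a residual of -77.8 − (-40.5) = -37.3 m north and 232.9 − (263.6) = -30.7 m east.
Residual distance = √((-37.3)² + (-30.7)²) = 48.3 m.

48 m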